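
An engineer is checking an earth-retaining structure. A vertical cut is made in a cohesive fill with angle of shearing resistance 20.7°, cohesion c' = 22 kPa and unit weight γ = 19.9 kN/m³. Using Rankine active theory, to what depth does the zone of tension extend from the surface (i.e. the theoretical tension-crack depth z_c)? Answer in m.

3.20 m

K_a = tan²(45° − 20.7°/2) = 0.4777; √K_a = 0.6911.
The active pressure is zero where K_a γ z = 2c√K_a, so z_c = 2c/(γ√K_a) = 2×22/(19.9×0.6911) = 3.199 m.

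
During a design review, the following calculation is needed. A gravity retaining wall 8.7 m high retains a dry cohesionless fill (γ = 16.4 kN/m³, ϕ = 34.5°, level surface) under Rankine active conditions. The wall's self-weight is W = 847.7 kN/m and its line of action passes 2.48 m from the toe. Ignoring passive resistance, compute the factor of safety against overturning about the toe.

4.22

K_a = tan²(45° − 34.5°/2) = 0.2768.
P_a = ½K_aγH² = 0.5×0.2768×16.4×8.7² = 171.8 kN/m, acting at H/3 = 2.900 m above the base.
Overturning moment M_o = P_a × H/3 = 171.8 × 2.900 = 498.2.
Resisting moment M_r = W × 2.48 = 847.7 × 2.48 = 2102.
FS_overturning = M_r/M_o = 2102/498.2 = 4.220.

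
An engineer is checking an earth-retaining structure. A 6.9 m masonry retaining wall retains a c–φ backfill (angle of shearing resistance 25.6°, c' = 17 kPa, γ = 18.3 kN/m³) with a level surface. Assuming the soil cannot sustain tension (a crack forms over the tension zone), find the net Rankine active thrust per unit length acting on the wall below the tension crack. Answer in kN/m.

56.6 kN/m

K_a = 0.3966; √K_a = 0.6297.
Tension-crack depth z_c = 2c/(γ√K_a) = 2×17/(18.3×0.6297) = 2.950 m.
σ_a at base = K_a γ H − 2c√K_a = 0.3966×18.3×6.9 − 2×17×0.6297 = 28.66 kPa.
P_a = ½ × 28.66 × (H − z_c) = 0.5×28.66×3.950 = 56.61 kN/m.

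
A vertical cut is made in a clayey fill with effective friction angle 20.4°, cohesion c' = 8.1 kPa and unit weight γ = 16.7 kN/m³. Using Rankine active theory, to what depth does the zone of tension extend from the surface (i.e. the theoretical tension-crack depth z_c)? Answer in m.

K_a = tan²(45° − 20.4°/2) = 0.4831; √K_a = 0.6950.
The active pressure is zero where K_a γ z = 2c√K_a, so z_c = 2c/(γ√K_a) = 2×8.1/(16.7×0.6950) = 1.396 m.

1.40 m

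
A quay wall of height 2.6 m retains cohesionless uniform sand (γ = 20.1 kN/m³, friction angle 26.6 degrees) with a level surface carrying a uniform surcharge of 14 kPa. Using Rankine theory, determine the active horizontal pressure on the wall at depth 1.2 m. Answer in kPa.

K_a = (1 − sin φ)/(1 + sin φ) = 0.3814.
σ_v = γz + q = 20.1 × 1.2 + 14 = 38.12 kPa.
σ_h = K_a σ_v = 0.3814 × 38.12 = 14.54 kPa.

14.5 kPa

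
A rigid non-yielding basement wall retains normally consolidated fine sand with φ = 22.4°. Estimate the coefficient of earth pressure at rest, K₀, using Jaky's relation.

0.619

K₀ = 1 − sin φ' = 1 − sin 22.4° = 0.6189.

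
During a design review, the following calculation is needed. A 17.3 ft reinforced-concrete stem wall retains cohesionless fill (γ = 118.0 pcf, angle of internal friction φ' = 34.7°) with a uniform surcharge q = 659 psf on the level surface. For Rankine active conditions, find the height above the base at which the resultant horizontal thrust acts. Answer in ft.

6.90 ft

K_a = 0.2745.
Triangular part P₁ = ½K_aγH² = 4847 at H/3 = 5.767 ft; rectangular part P₂ = K_a q H = 3129 at H/2 = 8.650 ft.
ȳ = (P₁·5.767 + P₂·8.650)/(P₁+P₂) = 6.898 ft.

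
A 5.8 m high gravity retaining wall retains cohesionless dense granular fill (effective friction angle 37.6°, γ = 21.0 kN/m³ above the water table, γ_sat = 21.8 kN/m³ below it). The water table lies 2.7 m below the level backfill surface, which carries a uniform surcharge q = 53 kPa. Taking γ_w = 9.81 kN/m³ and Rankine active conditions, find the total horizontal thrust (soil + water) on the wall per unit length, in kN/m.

197 kN/m

K_a = tan²(45° − φ/2) = 0.2421.
γ' = 21.8 − 9.81 = 11.99 kN/m³. h₂ = H − d_w = 3.1 m.
σ'_h: at surface K_a·q = 12.83; at WT K_a(q+γd_w) = 26.56; at base K_a(q+γd_w+γ'h₂) = 35.56 kPa.
P₁ = ½(12.83+26.56)×2.7 = 53.18; P₂ = ½(26.56+35.56)×3.1 = 96.29; P_w = ½γ_w h₂² = 47.14.
Total = 53.18+96.29+47.14 = 196.6 kN/m.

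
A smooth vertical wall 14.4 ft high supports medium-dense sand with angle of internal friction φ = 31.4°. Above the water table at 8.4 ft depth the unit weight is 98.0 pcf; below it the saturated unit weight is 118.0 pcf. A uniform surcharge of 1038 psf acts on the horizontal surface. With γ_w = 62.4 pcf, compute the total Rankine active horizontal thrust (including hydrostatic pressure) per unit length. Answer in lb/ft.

K_a = tan²(45° − φ/2) = 0.3149.
γ' = 118.0 − 62.4 = 55.60 pcf. h₂ = H − d_w = 6.0 ft.
σ'_h: at surface K_a·q = 326.9; at WT K_a(q+γd_w) = 586.1; at base K_a(q+γd_w+γ'h₂) = 691.2 psf.
P₁ = ½(326.9+586.1)×8.4 = 3835; P₂ = ½(586.1+691.2)×6.0 = 3832; P_w = ½γ_w h₂² = 1123.
Total = 3835+3832+1123 = 8790 lb/ft.

8790 lb/ft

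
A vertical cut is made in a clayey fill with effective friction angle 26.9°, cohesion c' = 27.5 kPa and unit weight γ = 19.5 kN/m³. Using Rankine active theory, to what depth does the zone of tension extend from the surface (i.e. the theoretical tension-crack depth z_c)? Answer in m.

K_a = tan²(45° − 26.9°/2) = 0.3770; √K_a = 0.6140.
The active pressure is zero where K_a γ z = 2c√K_a, so z_c = 2c/(γ√K_a) = 2×27.5/(19.5×0.6140) = 4.594 m.

4.59 m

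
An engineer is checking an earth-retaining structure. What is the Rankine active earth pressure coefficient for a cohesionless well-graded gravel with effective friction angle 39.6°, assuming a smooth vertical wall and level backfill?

0.221

K_a = (1 − sin φ)/(1 + sin φ) = (1 − sin 39.6°)/(1 + sin 39.6°) = 0.2214.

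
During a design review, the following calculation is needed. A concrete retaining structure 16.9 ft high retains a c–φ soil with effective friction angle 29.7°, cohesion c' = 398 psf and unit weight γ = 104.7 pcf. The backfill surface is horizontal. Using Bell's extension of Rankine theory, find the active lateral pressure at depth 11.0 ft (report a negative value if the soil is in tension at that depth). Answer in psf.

-73.8 psf

K_a = (1 − sin φ)/(1 + sin φ) = 0.3374.
σ_a = K_a γ z − 2c√K_a = 0.3374×104.7×11.0 − 2×398×0.5808 = -73.79 psf.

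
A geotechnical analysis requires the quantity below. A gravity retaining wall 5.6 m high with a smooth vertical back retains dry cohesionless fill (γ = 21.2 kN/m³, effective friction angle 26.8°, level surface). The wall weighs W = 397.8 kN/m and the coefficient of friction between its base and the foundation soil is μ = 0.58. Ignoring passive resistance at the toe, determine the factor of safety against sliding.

K_a = tan²(45° − 26.8°/2) = 0.3785.
P_a = ½K_aγH² = 0.5×0.3785×21.2×5.6² = 125.8 kN/m, acting at H/3 = 1.867 m above the base.
FS_sliding = μW / P_a = 0.58×397.8 / 125.8 = 1.834.

1.83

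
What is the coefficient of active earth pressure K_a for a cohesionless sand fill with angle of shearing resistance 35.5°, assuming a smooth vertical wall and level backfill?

K_a = tan²(45° − φ/2) = tan²(27.25°) = 0.2653.

0.265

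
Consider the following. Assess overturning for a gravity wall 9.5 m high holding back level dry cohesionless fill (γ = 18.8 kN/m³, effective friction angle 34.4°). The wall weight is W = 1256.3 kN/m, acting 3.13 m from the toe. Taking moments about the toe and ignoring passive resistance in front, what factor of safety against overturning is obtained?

K_a = tan²(45° − 34.4°/2) = 0.2780.
P_a = ½K_aγH² = 0.5×0.2780×18.8×9.5² = 235.8 kN/m, acting at H/3 = 3.167 m above the base.
Overturning moment M_o = P_a × H/3 = 235.8 × 3.167 = 746.8.
Resisting moment M_r = W × 3.13 = 1256.3 × 3.13 = 3932.
FS_overturning = M_r/M_o = 3932/746.8 = 5.266.

5.27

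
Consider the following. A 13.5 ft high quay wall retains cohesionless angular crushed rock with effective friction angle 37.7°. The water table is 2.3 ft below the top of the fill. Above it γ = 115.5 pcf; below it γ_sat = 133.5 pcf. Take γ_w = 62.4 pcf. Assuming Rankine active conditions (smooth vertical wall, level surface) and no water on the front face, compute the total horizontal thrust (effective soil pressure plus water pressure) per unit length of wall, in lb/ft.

5780 lb/ft

K_a = tan²(45° − φ/2) = 0.2411.
γ' = 133.5 − 62.4 = 71.10 pcf. Depth below WT = 11.2 ft.
σ'_h at WT = K_a γ d_w = 64.04 psf; at base = 64.04 + K_a γ' × 11.2 = 256.0 psf.
P₁ (0–2.3 ft) = ½×64.04×2.3 = 73.64. P₂ (2.3–13.5 ft) = ½(64.04+256.0)×11.2 = 1792.
P_w = ½ γ_w h₂² = 0.5×62.4×11.2² = 3914. Total = 73.64+1792+3914 = 5780 lb/ft.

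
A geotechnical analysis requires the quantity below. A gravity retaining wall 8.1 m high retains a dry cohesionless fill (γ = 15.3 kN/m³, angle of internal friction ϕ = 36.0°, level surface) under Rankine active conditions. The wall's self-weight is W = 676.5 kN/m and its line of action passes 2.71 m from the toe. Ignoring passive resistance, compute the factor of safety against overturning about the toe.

5.21

K_a = tan²(45° − 36.0°/2) = 0.2596.
P_a = ½K_aγH² = 0.5×0.2596×15.3×8.1² = 130.3 kN/m, acting at H/3 = 2.700 m above the base.
Overturning moment M_o = P_a × H/3 = 130.3 × 2.700 = 351.8.
Resisting moment M_r = W × 2.71 = 676.5 × 2.71 = 1833.
FS_overturning = M_r/M_o = 1833/351.8 = 5.211.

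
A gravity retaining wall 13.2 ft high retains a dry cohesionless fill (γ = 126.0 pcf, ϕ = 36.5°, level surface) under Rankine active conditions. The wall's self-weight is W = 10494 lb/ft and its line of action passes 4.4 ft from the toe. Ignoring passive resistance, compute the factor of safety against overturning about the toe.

3.76

K_a = tan²(45° − 36.5°/2) = 0.2541.
P_a = ½K_aγH² = 0.5×0.2541×126.0×13.2² = 2789 lb/ft, acting at H/3 = 4.400 ft above the base.
Overturning moment M_o = P_a × H/3 = 2789 × 4.400 = 12270.
Resisting moment M_r = W × 4.4 = 10494 × 4.4 = 46170.
FS_overturning = M_r/M_o = 46170/12270 = 3.763.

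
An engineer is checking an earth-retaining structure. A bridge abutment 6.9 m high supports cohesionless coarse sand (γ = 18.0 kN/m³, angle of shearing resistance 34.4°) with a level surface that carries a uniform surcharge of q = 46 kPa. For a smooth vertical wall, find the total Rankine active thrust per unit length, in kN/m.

K_a = tan²(45° − φ/2) = 0.2780.
Soil triangle: ½ K_a γ H² = 0.5×0.2780×18.0×6.9² = 119.1 kN/m.
Surcharge rectangle: K_a q H = 0.2780×46×6.9 = 88.23 kN/m.
Total = 119.1 + 88.23 = 207.3 kN/m.

207 kN/m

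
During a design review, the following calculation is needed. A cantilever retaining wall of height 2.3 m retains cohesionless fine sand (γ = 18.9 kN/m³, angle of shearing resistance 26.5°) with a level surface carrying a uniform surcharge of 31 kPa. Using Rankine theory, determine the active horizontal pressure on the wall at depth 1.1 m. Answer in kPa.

K_a = (1 − sin φ)/(1 + sin φ) = 0.3829.
σ_v = γz + q = 18.9 × 1.1 + 31 = 51.79 kPa.
σ_h = K_a σ_v = 0.3829 × 51.79 = 19.83 kPa.

19.8 kPa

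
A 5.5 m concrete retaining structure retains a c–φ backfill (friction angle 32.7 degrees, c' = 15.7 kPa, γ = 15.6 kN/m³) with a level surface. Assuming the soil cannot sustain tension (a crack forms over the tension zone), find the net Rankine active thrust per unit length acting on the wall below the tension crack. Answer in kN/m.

K_a = 0.2985; √K_a = 0.5464.
Tension-crack depth z_c = 2c/(γ√K_a) = 2×15.7/(15.6×0.5464) = 3.684 m.
σ_a at base = K_a γ H − 2c√K_a = 0.2985×15.6×5.5 − 2×15.7×0.5464 = 8.456 kPa.
P_a = ½ × 8.456 × (H − z_c) = 0.5×8.456×1.816 = 7.677 kN/m.

7.68 kN/m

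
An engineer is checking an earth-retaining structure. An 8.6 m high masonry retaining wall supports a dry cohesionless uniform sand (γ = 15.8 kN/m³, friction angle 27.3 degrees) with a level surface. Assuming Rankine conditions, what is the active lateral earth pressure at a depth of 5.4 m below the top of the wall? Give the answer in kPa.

K_a = (1 − sin φ)/(1 + sin φ) = 0.3711.
σ_h = K_a γ z = 0.3711 × 15.8 × 5.4 = 31.66 kPa.

31.7 kPa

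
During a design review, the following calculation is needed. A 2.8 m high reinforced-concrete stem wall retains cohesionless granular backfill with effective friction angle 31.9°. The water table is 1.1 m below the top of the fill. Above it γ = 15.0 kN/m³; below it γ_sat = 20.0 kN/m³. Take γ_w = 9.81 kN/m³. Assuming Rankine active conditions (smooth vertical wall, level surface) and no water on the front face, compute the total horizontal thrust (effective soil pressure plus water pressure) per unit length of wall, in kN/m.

30.2 kN/m

K_a = tan²(45° − φ/2) = 0.3085.
γ' = 20.0 − 9.81 = 10.19 kN/m³. Depth below WT = 1.7 m.
σ'_h at WT = K_a γ d_w = 5.091 kPa; at base = 5.091 + K_a γ' × 1.7 = 10.44 kPa.
P₁ (0–1.1 m) = ½×5.091×1.1 = 2.800. P₂ (1.1–2.8 m) = ½(5.091+10.44)×1.7 = 13.20.
P_w = ½ γ_w h₂² = 0.5×9.81×1.7² = 14.18. Total = 2.800+13.20+14.18 = 30.17 kN/m.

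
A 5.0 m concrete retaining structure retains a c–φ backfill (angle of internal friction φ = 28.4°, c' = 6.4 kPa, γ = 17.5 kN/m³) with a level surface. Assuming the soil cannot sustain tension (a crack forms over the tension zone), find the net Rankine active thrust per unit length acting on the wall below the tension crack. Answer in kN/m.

44.3 kN/m

K_a = 0.3554; √K_a = 0.5961.
Tension-crack depth z_c = 2c/(γ√K_a) = 2×6.4/(17.5×0.5961) = 1.227 m.
σ_a at base = K_a γ H − 2c√K_a = 0.3554×17.5×5.0 − 2×6.4×0.5961 = 23.46 kPa.
P_a = ½ × 23.46 × (H − z_c) = 0.5×23.46×3.773 = 44.26 kN/m.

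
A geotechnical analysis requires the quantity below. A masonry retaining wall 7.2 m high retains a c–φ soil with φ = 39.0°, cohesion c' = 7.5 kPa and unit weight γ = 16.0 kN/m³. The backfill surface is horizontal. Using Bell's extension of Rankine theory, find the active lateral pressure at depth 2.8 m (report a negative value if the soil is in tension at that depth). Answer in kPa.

K_a = (1 − sin φ)/(1 + sin φ) = 0.2275.
σ_a = K_a γ z − 2c√K_a = 0.2275×16.0×2.8 − 2×7.5×0.4770 = 3.038 kPa.

3.04 kPa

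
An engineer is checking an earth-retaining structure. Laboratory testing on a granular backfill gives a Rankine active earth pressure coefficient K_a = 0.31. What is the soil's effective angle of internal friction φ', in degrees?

K_a = tan²(45° − φ/2) ⇒ 45° − φ/2 = arctan(√0.31) = 29.11°.
φ = 2(45° − 29.11°) = 31.78°.

31.8°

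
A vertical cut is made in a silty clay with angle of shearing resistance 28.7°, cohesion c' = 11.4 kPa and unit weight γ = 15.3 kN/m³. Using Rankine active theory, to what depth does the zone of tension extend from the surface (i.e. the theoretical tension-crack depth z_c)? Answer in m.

2.51 m

K_a = tan²(45° − 28.7°/2) = 0.3511; √K_a = 0.5926.
The active pressure is zero where K_a γ z = 2c√K_a, so z_c = 2c/(γ√K_a) = 2×11.4/(15.3×0.5926) = 2.515 m.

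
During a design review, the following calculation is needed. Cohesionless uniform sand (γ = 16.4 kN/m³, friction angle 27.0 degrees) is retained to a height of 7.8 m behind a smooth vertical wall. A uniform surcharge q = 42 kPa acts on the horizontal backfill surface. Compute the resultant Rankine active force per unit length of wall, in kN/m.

310 kN/m

K_a = tan²(45° − φ/2) = 0.3755.
Soil triangle: ½ K_a γ H² = 0.5×0.3755×16.4×7.8² = 187.3 kN/m.
Surcharge rectangle: K_a q H = 0.3755×42×7.8 = 123.0 kN/m.
Total = 187.3 + 123.0 = 310.4 kN/m.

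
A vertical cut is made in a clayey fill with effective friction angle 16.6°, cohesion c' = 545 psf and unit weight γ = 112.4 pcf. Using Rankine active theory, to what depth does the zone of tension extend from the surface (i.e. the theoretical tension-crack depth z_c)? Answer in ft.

K_a = tan²(45° − 16.6°/2) = 0.5556; √K_a = 0.7454.
The active pressure is zero where K_a γ z = 2c√K_a, so z_c = 2c/(γ√K_a) = 2×545/(112.4×0.7454) = 13.01 ft.

13.0 ft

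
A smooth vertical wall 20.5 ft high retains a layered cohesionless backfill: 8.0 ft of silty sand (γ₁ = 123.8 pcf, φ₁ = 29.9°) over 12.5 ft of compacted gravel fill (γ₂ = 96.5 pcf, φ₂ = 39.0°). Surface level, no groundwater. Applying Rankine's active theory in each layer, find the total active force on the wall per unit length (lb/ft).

5860 lb/ft

K_a1 = tan²(45°−29.9°/2) = 0.3347; K_a2 = tan²(45°−39.0°/2) = 0.2275.
Layer 1: σ at base = K_a1 γ₁ h₁ = 331.5 psf; P₁ = ½×331.5×8.0 = 1326.
Layer 2: σ_v at top = γ₁h₁ = 990.4; σ_h top = K_a2×990.4 = 225.3; σ_h base = K_a2×(990.4+96.5×12.5) = 499.8.
P₂ = ½(225.3+499.8)×12.5 = 4532. Total P_a = 1326+4532 = 5858 lb/ft.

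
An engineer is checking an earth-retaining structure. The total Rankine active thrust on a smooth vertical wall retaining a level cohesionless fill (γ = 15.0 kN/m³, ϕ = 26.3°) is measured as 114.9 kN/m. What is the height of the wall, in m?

K_a = 0.3859. P_a = ½ K_a γ H² ⇒ H = √(2P_a/(K_a γ)).
H = √(2×114.9/(0.3859×15.0)) = 6.300 m.

6.30 m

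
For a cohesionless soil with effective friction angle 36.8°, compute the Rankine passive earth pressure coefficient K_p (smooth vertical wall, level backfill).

3.99

K_p = (1 + sin φ)/(1 − sin φ) = tan²(45° + 36.8°/2) = 3.988.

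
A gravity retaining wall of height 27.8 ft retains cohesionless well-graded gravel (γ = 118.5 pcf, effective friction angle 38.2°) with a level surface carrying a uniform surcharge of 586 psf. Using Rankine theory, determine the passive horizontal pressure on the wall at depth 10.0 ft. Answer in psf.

K_p = (1 + sin φ)/(1 − sin φ) = 4.241.
σ_v = γz + q = 118.5 × 10.0 + 586 = 1771 psf.
σ_h = K_p σ_v = 4.241 × 1771 = 7511 psf.

7510 psf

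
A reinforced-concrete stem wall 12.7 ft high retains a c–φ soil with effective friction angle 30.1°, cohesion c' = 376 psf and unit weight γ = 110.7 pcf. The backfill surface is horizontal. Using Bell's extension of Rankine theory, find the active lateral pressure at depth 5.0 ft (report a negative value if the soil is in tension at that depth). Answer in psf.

-250 psf

K_a = (1 − sin φ)/(1 + sin φ) = 0.3320.
σ_a = K_a γ z − 2c√K_a = 0.3320×110.7×5.0 − 2×376×0.5762 = -249.5 psf.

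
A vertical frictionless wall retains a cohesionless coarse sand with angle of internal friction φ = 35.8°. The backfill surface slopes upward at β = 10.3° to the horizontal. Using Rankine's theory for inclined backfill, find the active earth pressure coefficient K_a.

0.273

K_a = cos β · (cos β − √(cos²β − cos²φ)) / (cos β + √(cos²β − cos²φ)).
cos β = 0.9839, cos φ = 0.8111, √(cos²β − cos²φ) = 0.5570.
K_a = 0.9839 × (0.9839 − 0.5570)/(0.9839 + 0.5570) = 0.2726.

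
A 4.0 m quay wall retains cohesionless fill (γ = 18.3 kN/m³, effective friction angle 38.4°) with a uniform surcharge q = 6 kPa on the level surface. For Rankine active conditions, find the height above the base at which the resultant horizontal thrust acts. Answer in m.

K_a = 0.2337.
Triangular part P₁ = ½K_aγH² = 34.21 at H/3 = 1.333 m; rectangular part P₂ = K_a q H = 5.609 at H/2 = 2.000 m.
ȳ = (P₁·1.333 + P₂·2.000)/(P₁+P₂) = 1.427 m.

1.43 m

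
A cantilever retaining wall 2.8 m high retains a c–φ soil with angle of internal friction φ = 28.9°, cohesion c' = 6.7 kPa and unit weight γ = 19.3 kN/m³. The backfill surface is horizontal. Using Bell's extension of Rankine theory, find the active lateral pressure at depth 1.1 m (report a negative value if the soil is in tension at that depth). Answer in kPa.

-0.513 kPa

K_a = (1 − sin φ)/(1 + sin φ) = 0.3484.
σ_a = K_a γ z − 2c√K_a = 0.3484×19.3×1.1 − 2×6.7×0.5902 = -0.5133 kPa.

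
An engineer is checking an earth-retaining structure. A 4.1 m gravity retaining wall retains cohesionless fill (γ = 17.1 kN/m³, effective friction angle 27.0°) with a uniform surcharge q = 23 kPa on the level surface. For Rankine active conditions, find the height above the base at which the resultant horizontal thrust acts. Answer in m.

K_a = 0.3755.
Triangular part P₁ = ½K_aγH² = 53.97 at H/3 = 1.367 m; rectangular part P₂ = K_a q H = 35.41 at H/2 = 2.050 m.
ȳ = (P₁·1.367 + P₂·2.050)/(P₁+P₂) = 1.637 m.

1.64 m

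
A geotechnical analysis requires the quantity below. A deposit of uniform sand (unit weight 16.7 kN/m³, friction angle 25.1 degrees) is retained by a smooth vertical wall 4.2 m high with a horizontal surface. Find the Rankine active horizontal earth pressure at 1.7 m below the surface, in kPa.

11.5 kPa

K_a = (1 − sin φ)/(1 + sin φ) = 0.4043.
σ_h = K_a γ z = 0.4043 × 16.7 × 1.7 = 11.48 kPa.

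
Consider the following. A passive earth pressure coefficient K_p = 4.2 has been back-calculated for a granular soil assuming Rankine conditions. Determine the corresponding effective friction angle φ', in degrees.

38.0°

K_p = (1+sin φ)/(1−sin φ) ⇒ sin φ = (K_p − 1)/(K_p + 1) = 0.6154.
φ = arcsin(0.6154) = 37.98°.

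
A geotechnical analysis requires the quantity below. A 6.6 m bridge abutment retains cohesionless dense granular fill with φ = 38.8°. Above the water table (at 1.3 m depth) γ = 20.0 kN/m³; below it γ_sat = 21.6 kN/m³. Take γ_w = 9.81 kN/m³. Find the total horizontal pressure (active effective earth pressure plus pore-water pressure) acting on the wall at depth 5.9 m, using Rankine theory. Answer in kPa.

63.5 kPa

K_a = (1 − sin φ)/(1 + sin φ) = 0.2296.
γ' = 21.6 − 9.81 = 11.79 kN/m³.
Effective vertical stress at 5.9 m: σ'_v = 20.0×1.3 + 11.79×4.60 = 80.23 kPa.
σ'_h = K_a σ'_v = 0.2296 × 80.23 = 18.42 kPa; u = γ_w × 4.60 = 45.13 kPa.
Total σ_h = 18.42 + 45.13 = 63.54 kPa.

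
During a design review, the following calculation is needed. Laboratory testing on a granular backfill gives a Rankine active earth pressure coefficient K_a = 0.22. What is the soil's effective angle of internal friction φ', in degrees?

K_a = tan²(45° − φ/2) ⇒ 45° − φ/2 = arctan(√0.22) = 25.13°.
φ = 2(45° − 25.13°) = 39.74°.

39.7°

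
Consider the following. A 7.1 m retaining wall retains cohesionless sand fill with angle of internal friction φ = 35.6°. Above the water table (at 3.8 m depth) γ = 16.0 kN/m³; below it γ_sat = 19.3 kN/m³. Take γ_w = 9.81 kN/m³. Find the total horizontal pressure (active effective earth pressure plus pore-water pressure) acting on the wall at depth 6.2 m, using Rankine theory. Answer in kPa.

K_a = (1 − sin φ)/(1 + sin φ) = 0.2641.
γ' = 19.3 − 9.81 = 9.490 kN/m³.
Effective vertical stress at 6.2 m: σ'_v = 16.0×3.8 + 9.490×2.40 = 83.58 kPa.
σ'_h = K_a σ'_v = 0.2641 × 83.58 = 22.07 kPa; u = γ_w × 2.40 = 23.54 kPa.
Total σ_h = 22.07 + 23.54 = 45.62 kPa.

45.6 kPa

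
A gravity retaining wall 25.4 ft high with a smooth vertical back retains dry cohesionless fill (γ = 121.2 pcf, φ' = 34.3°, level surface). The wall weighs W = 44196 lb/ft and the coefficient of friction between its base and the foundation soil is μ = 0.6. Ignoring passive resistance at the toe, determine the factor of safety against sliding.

2.43

K_a = tan²(45° − 34.3°/2) = 0.2792.
P_a = ½K_aγH² = 0.5×0.2792×121.2×25.4² = 10910 lb/ft, acting at H/3 = 8.467 ft above the base.
FS_sliding = μW / P_a = 0.6×44196 / 10910 = 2.430.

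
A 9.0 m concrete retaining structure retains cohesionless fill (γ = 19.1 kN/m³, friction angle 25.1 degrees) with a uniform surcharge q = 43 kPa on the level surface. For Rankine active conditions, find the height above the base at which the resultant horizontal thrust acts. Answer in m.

3.50 m

K_a = 0.4043.
Triangular part P₁ = ½K_aγH² = 312.7 at H/3 = 3.000 m; rectangular part P₂ = K_a q H = 156.5 at H/2 = 4.500 m.
ȳ = (P₁·3.000 + P₂·4.500)/(P₁+P₂) = 3.500 m.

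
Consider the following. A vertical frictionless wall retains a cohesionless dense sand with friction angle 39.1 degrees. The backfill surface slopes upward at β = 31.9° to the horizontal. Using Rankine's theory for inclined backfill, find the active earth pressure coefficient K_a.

0.359

K_a = cos β · (cos β − √(cos²β − cos²φ)) / (cos β + √(cos²β − cos²φ)).
cos β = 0.8490, cos φ = 0.7760, √(cos²β − cos²φ) = 0.3442.
K_a = 0.8490 × (0.8490 − 0.3442)/(0.8490 + 0.3442) = 0.3591.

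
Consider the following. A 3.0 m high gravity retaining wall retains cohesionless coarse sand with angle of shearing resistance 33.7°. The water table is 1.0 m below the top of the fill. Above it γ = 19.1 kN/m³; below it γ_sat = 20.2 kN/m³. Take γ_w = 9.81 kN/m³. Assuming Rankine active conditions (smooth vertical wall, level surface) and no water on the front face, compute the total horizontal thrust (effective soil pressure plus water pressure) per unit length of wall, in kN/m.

39.2 kN/m

K_a = tan²(45° − φ/2) = 0.2863.
γ' = 20.2 − 9.81 = 10.39 kN/m³. Depth below WT = 2.0 m.
σ'_h at WT = K_a γ d_w = 5.468 kPa; at base = 5.468 + K_a γ' × 2.0 = 11.42 kPa.
P₁ (0–1.0 m) = ½×5.468×1.0 = 2.734. P₂ (1.0–3.0 m) = ½(5.468+11.42)×2.0 = 16.89.
P_w = ½ γ_w h₂² = 0.5×9.81×2.0² = 19.62. Total = 2.734+16.89+19.62 = 39.24 kN/m.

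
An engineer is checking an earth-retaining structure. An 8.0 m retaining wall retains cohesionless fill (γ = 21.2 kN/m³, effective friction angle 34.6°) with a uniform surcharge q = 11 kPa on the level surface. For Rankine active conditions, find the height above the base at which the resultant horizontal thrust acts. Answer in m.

2.82 m

K_a = 0.2756.
Triangular part P₁ = ½K_aγH² = 187.0 at H/3 = 2.667 m; rectangular part P₂ = K_a q H = 24.26 at H/2 = 4.000 m.
ȳ = (P₁·2.667 + P₂·4.000)/(P₁+P₂) = 2.820 m.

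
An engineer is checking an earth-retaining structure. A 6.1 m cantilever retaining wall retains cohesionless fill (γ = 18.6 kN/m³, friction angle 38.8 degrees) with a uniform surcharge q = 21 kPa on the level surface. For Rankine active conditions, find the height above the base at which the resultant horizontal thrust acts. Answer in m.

2.31 m

K_a = 0.2296.
Triangular part P₁ = ½K_aγH² = 79.44 at H/3 = 2.033 m; rectangular part P₂ = K_a q H = 29.41 at H/2 = 3.050 m.
ȳ = (P₁·2.033 + P₂·3.050)/(P₁+P₂) = 2.308 m.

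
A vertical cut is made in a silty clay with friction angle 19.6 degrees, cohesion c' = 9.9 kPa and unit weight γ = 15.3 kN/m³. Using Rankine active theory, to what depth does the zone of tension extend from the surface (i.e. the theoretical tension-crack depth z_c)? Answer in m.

K_a = tan²(45° − 19.6°/2) = 0.4976; √K_a = 0.7054.
The active pressure is zero where K_a γ z = 2c√K_a, so z_c = 2c/(γ√K_a) = 2×9.9/(15.3×0.7054) = 1.835 m.

1.83 m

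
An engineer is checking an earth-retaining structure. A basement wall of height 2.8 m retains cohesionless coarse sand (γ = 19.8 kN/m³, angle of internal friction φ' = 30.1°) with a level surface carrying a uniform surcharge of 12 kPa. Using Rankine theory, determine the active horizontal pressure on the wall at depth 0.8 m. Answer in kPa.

9.24 kPa

K_a = (1 − sin φ)/(1 + sin φ) = 0.3320.
σ_v = γz + q = 19.8 × 0.8 + 12 = 27.84 kPa.
σ_h = K_a σ_v = 0.3320 × 27.84 = 9.243 kPa.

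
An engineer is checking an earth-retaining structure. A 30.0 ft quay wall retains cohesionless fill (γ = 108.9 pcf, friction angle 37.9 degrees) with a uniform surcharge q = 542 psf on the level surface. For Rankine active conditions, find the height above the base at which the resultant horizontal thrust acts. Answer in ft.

K_a = 0.2389.
Triangular part P₁ = ½K_aγH² = 11710 at H/3 = 10.00 ft; rectangular part P₂ = K_a q H = 3885 at H/2 = 15.00 ft.
ȳ = (P₁·10.00 + P₂·15.00)/(P₁+P₂) = 11.25 ft.

11.2 ft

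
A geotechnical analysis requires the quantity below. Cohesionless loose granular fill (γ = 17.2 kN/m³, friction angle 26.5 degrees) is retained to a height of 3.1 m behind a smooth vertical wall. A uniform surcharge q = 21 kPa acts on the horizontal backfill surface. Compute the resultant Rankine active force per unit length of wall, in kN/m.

56.6 kN/m

K_a = tan²(45° − φ/2) = 0.3829.
Soil triangle: ½ K_a γ H² = 0.5×0.3829×17.2×3.1² = 31.65 kN/m.
Surcharge rectangle: K_a q H = 0.3829×21×3.1 = 24.93 kN/m.
Total = 31.65 + 24.93 = 56.58 kN/m.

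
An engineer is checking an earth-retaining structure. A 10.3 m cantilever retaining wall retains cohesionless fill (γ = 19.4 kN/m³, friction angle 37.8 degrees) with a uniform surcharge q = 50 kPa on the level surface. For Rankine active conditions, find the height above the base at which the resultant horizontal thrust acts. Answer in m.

4.01 m

K_a = 0.2400.
Triangular part P₁ = ½K_aγH² = 247.0 at H/3 = 3.433 m; rectangular part P₂ = K_a q H = 123.6 at H/2 = 5.150 m.
ȳ = (P₁·3.433 + P₂·5.150)/(P₁+P₂) = 4.006 m.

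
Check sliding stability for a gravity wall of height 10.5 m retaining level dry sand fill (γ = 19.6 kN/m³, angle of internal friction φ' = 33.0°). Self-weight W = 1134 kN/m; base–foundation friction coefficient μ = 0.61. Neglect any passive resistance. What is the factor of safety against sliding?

K_a = tan²(45° − 33.0°/2) = 0.2948.
P_a = ½K_aγH² = 0.5×0.2948×19.6×10.5² = 318.5 kN/m, acting at H/3 = 3.500 m above the base.
FS_sliding = μW / P_a = 0.61×1134 / 318.5 = 2.172.

2.17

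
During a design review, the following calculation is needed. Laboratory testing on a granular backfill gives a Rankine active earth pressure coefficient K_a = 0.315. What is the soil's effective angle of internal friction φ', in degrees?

K_a = tan²(45° − φ/2) ⇒ 45° − φ/2 = arctan(√0.315) = 29.30°.
φ = 2(45° − 29.30°) = 31.39°.

31.4°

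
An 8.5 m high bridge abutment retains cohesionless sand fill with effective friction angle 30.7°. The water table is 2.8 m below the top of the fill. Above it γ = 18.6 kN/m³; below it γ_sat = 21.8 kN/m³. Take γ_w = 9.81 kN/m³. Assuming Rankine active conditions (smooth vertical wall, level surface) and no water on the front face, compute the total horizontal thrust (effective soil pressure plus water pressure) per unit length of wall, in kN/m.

K_a = tan²(45° − φ/2) = 0.3240.
γ' = 21.8 − 9.81 = 11.99 kN/m³. Depth below WT = 5.7 m.
σ'_h at WT = K_a γ d_w = 16.88 kPa; at base = 16.88 + K_a γ' × 5.7 = 39.02 kPa.
P₁ (0–2.8 m) = ½×16.88×2.8 = 23.63. P₂ (2.8–8.5 m) = ½(16.88+39.02)×5.7 = 159.3.
P_w = ½ γ_w h₂² = 0.5×9.81×5.7² = 159.4. Total = 23.63+159.3+159.4 = 342.3 kN/m.

342 kN/m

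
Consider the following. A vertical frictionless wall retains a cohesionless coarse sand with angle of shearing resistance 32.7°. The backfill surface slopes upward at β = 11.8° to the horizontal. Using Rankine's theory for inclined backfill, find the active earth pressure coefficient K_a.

K_a = cos β · (cos β − √(cos²β − cos²φ)) / (cos β + √(cos²β − cos²φ)).
cos β = 0.9789, cos φ = 0.8415, √(cos²β − cos²φ) = 0.5000.
K_a = 0.9789 × (0.9789 − 0.5000)/(0.9789 + 0.5000) = 0.3169.

0.317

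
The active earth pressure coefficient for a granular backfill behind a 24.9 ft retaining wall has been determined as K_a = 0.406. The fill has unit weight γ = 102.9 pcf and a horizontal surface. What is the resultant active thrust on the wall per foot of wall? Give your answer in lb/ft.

13000 lb/ft

P = ½ K_a γ H² = 0.5 × 0.406 × 102.9 × 24.9² = 12950 lb/ft.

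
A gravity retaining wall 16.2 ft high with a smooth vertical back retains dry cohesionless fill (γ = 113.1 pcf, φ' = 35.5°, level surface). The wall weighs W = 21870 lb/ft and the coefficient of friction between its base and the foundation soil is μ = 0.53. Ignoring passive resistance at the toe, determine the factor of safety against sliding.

K_a = tan²(45° − 35.5°/2) = 0.2653.
P_a = ½K_aγH² = 0.5×0.2653×113.1×16.2² = 3937 lb/ft, acting at H/3 = 5.400 ft above the base.
FS_sliding = μW / P_a = 0.53×21870 / 3937 = 2.944.

2.94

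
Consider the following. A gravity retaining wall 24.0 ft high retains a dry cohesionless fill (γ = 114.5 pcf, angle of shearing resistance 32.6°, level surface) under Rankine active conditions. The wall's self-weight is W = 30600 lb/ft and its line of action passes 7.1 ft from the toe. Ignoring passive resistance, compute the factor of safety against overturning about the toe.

2.75

K_a = tan²(45° − 32.6°/2) = 0.2997.
P_a = ½K_aγH² = 0.5×0.2997×114.5×24.0² = 9884 lb/ft, acting at H/3 = 8.000 ft above the base.
Overturning moment M_o = P_a × H/3 = 9884 × 8.000 = 79070.
Resisting moment M_r = W × 7.1 = 30600 × 7.1 = 217300.
FS_overturning = M_r/M_o = 217300/79070 = 2.748.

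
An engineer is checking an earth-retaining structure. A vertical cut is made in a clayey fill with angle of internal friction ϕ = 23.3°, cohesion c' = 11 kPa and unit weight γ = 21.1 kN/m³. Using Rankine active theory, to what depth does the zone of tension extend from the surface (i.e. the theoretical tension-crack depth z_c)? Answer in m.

1.58 m

K_a = tan²(45° − 23.3°/2) = 0.4331; √K_a = 0.6581.
The active pressure is zero where K_a γ z = 2c√K_a, so z_c = 2c/(γ√K_a) = 2×11/(21.1×0.6581) = 1.584 m.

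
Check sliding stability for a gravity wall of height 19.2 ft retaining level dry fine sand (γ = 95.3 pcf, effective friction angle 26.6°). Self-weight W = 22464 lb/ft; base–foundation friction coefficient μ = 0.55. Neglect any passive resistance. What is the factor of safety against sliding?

K_a = tan²(45° − 26.6°/2) = 0.3814.
P_a = ½K_aγH² = 0.5×0.3814×95.3×19.2² = 6700 lb/ft, acting at H/3 = 6.400 ft above the base.
FS_sliding = μW / P_a = 0.55×22464 / 6700 = 1.844.

1.84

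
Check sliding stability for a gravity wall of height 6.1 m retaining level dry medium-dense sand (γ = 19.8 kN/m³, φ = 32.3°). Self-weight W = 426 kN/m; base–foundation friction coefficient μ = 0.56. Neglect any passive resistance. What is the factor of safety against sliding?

K_a = tan²(45° − 32.3°/2) = 0.3035.
P_a = ½K_aγH² = 0.5×0.3035×19.8×6.1² = 111.8 kN/m, acting at H/3 = 2.033 m above the base.
FS_sliding = μW / P_a = 0.56×426 / 111.8 = 2.134.

2.13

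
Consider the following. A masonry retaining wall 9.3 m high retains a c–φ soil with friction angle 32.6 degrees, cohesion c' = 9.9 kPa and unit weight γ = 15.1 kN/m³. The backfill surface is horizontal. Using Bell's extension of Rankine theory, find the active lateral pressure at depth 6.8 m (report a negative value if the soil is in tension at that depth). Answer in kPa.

K_a = (1 − sin φ)/(1 + sin φ) = 0.2997.
σ_a = K_a γ z − 2c√K_a = 0.2997×15.1×6.8 − 2×9.9×0.5475 = 19.94 kPa.

19.9 kPa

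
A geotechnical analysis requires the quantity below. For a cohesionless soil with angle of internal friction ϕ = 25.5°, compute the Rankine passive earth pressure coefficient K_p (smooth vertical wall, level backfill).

2.51

K_p = (1 + sin φ)/(1 − sin φ) = tan²(45° + 25.5°/2) = 2.512.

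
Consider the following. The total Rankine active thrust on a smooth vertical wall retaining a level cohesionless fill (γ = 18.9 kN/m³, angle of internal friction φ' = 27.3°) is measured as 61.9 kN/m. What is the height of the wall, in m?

4.20 m

K_a = 0.3711. P_a = ½ K_a γ H² ⇒ H = √(2P_a/(K_a γ)).
H = √(2×61.9/(0.3711×18.9)) = 4.201 m.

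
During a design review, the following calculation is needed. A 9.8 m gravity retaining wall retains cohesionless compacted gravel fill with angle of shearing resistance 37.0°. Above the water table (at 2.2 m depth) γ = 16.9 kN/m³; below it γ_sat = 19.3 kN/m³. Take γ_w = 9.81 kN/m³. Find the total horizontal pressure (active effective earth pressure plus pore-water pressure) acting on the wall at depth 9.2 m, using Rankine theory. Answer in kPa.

94.4 kPa

K_a = (1 − sin φ)/(1 + sin φ) = 0.2486.
γ' = 19.3 − 9.81 = 9.490 kN/m³.
Effective vertical stress at 9.2 m: σ'_v = 16.9×2.2 + 9.490×7.00 = 103.6 kPa.
σ'_h = K_a σ'_v = 0.2486 × 103.6 = 25.76 kPa; u = γ_w × 7.00 = 68.67 kPa.
Total σ_h = 25.76 + 68.67 = 94.43 kPa.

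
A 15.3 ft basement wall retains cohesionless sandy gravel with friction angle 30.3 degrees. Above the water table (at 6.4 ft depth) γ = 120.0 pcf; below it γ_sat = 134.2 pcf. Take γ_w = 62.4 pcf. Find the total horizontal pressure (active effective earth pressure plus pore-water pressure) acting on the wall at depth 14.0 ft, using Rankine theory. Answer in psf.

K_a = (1 − sin φ)/(1 + sin φ) = 0.3293.
γ' = 134.2 − 62.4 = 71.80 pcf.
Effective vertical stress at 14.0 ft: σ'_v = 120.0×6.4 + 71.80×7.60 = 1314 psf.
σ'_h = K_a σ'_v = 0.3293 × 1314 = 432.6 psf; u = γ_w × 7.60 = 474.2 psf.
Total σ_h = 432.6 + 474.2 = 906.9 psf.

907 psf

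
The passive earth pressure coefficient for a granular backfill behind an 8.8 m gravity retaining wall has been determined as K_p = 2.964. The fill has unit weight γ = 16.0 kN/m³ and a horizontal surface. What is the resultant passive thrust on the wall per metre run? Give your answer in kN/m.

P = ½ K_p γ H² = 0.5 × 2.964 × 16.0 × 8.8² = 1836 kN/m.

1840 kN/m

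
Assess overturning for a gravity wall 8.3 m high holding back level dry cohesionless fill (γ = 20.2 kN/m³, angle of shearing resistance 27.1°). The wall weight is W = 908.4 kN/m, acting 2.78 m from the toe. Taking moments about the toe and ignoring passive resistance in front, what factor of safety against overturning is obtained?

3.51

K_a = tan²(45° − 27.1°/2) = 0.3741.
P_a = ½K_aγH² = 0.5×0.3741×20.2×8.3² = 260.3 kN/m, acting at H/3 = 2.767 m above the base.
Overturning moment M_o = P_a × H/3 = 260.3 × 2.767 = 720.1.
Resisting moment M_r = W × 2.78 = 908.4 × 2.78 = 2525.
FS_overturning = M_r/M_o = 2525/720.1 = 3.507.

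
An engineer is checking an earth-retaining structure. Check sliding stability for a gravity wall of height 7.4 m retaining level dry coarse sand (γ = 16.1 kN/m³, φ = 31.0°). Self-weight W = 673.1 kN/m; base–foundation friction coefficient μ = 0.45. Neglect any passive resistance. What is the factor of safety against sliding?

2.15

K_a = tan²(45° − 31.0°/2) = 0.3201.
P_a = ½K_aγH² = 0.5×0.3201×16.1×7.4² = 141.1 kN/m, acting at H/3 = 2.467 m above the base.
FS_sliding = μW / P_a = 0.45×673.1 / 141.1 = 2.147.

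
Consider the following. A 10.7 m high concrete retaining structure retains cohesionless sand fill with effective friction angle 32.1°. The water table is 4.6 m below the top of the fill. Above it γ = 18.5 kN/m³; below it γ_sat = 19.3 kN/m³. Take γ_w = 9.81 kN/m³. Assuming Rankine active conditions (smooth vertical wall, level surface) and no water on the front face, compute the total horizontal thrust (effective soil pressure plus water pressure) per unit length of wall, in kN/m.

K_a = tan²(45° − φ/2) = 0.3060.
γ' = 19.3 − 9.81 = 9.490 kN/m³. Depth below WT = 6.1 m.
σ'_h at WT = K_a γ d_w = 26.04 kPa; at base = 26.04 + K_a γ' × 6.1 = 43.75 kPa.
P₁ (0–4.6 m) = ½×26.04×4.6 = 59.89. P₂ (4.6–10.7 m) = ½(26.04+43.75)×6.1 = 212.9.
P_w = ½ γ_w h₂² = 0.5×9.81×6.1² = 182.5. Total = 59.89+212.9+182.5 = 455.3 kN/m.

455 kN/m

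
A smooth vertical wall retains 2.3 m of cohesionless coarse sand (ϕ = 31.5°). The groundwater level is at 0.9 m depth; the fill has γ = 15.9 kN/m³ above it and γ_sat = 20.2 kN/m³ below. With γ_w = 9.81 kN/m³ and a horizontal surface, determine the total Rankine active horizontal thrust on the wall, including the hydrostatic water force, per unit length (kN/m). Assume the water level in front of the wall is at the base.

21.1 kN/m

K_a = tan²(45° − φ/2) = 0.3136.
γ' = 20.2 − 9.81 = 10.39 kN/m³. Depth below WT = 1.4 m.
σ'_h at WT = K_a γ d_w = 4.488 kPa; at base = 4.488 + K_a γ' × 1.4 = 9.050 kPa.
P₁ (0–0.9 m) = ½×4.488×0.9 = 2.020. P₂ (0.9–2.3 m) = ½(4.488+9.050)×1.4 = 9.477.
P_w = ½ γ_w h₂² = 0.5×9.81×1.4² = 9.614. Total = 2.020+9.477+9.614 = 21.11 kN/m.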